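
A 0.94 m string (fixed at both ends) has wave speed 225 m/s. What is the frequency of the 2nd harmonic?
fₙ = nv/(2L) = 239.4 Hz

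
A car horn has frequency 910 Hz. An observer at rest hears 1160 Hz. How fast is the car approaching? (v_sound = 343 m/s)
v_s = v·(1 − f/f_obs) = 73.92 m/s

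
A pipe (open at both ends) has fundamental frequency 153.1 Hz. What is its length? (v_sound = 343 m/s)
L = v/(2f₁) = 1.12 m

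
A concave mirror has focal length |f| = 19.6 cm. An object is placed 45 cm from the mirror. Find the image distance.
f = +19.6 cm (concave); 1/di = 1/f − 1/do → di = 34.72 cm (real image, in front of mirror)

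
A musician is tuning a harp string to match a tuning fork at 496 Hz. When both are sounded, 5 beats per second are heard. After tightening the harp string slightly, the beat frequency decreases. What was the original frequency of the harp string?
491 Hz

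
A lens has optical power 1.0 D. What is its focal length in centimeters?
f = 1/P = 100 cm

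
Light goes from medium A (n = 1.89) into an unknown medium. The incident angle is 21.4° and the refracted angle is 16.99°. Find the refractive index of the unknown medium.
n₂ = n₁·sin θ₁ / sin θ₂ = 2.36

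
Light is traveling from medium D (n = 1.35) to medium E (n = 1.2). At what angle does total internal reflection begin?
θc = arcsin(n₂/n₁) = 62.73°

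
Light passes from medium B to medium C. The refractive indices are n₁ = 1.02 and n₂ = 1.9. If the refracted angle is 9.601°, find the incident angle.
sin θ₁ = (n₂/n₁)·sin θ₂ → θ₁ = 18.1°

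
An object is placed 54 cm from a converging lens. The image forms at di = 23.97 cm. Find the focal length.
1/f = 1/do + 1/di → f = 16.6 cm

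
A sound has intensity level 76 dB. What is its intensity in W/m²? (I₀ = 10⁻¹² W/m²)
I = I₀·10^(β/10) = 3.98 × 10⁻⁵ W/m²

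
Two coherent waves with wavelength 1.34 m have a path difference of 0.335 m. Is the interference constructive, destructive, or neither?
neither (partial) — path difference = 0.25λ, neither a whole number of wavelengths nor an odd multiple of λ/2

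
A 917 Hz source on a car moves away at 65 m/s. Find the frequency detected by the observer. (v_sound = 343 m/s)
f_obs = f·v/(v + v_s) = 770.9 Hz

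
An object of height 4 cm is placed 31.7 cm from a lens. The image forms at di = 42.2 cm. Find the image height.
hi = (-di/do) × ho = -5.325 cm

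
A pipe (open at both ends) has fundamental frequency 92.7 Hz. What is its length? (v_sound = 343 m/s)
L = v/(2f₁) = 1.85 m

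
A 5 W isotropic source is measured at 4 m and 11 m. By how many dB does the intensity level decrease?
Δβ = 20·log₁₀(r₂/r₁) = 8.787 dB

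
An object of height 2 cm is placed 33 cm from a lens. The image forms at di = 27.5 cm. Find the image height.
hi = (-di/do) × ho = -1.667 cm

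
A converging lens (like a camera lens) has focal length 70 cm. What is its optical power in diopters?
P = 1/f = 1.429 D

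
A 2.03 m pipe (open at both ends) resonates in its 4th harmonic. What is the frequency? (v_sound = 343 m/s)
fₙ = nv/(2L) = 337.9 Hz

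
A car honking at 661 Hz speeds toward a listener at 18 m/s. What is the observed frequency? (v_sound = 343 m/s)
f_obs = f·v/(v − v_s) = 697.6 Hz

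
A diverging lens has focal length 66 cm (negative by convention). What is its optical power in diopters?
P = 1/f = -1.515 D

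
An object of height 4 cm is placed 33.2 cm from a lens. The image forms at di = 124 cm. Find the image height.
hi = (-di/do) × ho = -14.94 cm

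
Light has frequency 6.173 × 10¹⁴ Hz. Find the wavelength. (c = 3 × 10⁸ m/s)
λ = c/f = 486 nm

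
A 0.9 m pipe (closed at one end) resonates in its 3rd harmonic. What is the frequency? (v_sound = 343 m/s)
fₙ = nv/(4L) = 285.8 Hz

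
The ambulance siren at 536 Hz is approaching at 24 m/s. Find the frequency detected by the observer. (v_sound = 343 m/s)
f_obs = f·v/(v − v_s) = 576.3 Hz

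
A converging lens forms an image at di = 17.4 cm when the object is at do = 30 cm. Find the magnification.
M = −di/do = -0.58 (inverted image)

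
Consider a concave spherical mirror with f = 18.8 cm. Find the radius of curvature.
R = 2|f| = 37.6 cm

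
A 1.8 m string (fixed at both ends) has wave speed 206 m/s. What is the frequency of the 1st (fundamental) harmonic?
fₙ = nv/(2L) = 57.22 Hz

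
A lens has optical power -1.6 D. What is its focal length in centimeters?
f = 1/P = -62.5 cm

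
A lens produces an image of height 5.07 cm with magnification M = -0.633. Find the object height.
ho = |hi|/|M| = 8.009 cm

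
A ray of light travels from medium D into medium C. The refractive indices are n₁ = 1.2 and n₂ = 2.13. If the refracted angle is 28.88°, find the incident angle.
sin θ₁ = (n₂/n₁)·sin θ₂ → θ₁ = 59.01°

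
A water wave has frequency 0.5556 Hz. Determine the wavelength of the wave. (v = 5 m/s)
λ = v/f = 8.999 m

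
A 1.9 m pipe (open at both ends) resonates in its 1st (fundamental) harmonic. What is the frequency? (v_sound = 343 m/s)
fₙ = nv/(2L) = 90.26 Hz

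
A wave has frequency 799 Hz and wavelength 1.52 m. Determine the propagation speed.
v = fλ = 1214 m/s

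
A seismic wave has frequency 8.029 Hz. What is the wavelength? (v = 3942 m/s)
λ = v/f = 491 m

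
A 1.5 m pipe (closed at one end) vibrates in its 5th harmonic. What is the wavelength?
λₙ = 4L/n = 1.2 m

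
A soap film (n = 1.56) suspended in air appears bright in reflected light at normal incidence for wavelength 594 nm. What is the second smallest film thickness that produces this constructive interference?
2nt = (m − ½)λ with m = 2 → t = (m − ½)λ/(2n) = 285.6 nm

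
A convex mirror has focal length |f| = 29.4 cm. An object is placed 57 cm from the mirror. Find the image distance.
f = −29.4 cm (convex); 1/di = 1/f − 1/do → di = -19.4 cm (virtual image, behind mirror)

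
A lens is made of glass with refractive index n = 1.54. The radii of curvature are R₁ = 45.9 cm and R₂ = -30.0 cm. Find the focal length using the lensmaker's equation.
1/f = (n − 1)(1/R₁ − 1/R₂) → f = 33.6 cm (converging lens)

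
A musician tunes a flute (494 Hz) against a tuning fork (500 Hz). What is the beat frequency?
6 Hz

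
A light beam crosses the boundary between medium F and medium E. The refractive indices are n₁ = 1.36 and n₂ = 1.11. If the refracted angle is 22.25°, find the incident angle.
sin θ₁ = (n₂/n₁)·sin θ₂ → θ₁ = 18°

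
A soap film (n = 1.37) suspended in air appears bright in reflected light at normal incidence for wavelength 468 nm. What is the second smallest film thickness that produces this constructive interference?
2nt = (m − ½)λ with m = 2 → t = (m − ½)λ/(2n) = 256.2 nm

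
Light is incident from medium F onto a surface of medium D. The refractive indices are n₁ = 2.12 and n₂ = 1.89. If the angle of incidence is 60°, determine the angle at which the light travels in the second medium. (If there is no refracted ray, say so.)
sin θ₂ = (n₁/n₂)·sin θ₁ = 0.9714 → θ₂ = 76.27°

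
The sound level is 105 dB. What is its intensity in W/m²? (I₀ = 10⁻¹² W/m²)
I = I₀·10^(β/10) = 3.16 × 10⁻² W/m²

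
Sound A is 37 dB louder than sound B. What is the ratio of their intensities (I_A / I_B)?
I_A/I_B = 10^(Δβ/10) = 5012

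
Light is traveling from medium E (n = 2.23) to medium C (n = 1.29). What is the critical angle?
θc = arcsin(n₂/n₁) = 35.34°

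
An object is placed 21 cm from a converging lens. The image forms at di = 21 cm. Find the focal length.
1/f = 1/do + 1/di → f = 10.5 cm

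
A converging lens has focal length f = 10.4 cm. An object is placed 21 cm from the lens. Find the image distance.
1/di = 1/f − 1/do → di = 20.6 cm (real image)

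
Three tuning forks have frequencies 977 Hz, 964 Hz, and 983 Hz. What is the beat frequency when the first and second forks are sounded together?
13 Hz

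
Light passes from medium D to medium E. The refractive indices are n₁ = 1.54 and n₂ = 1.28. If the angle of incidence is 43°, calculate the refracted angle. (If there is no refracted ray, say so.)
sin θ₂ = (n₁/n₂)·sin θ₁ = 0.8205 → θ₂ = 55.14°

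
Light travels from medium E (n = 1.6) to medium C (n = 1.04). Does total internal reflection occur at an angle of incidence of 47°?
θc = arcsin(n₂/n₁) = 40.54°; 47° > θc, so yes — total internal reflection.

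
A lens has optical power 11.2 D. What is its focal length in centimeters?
f = 1/P = 8.929 cm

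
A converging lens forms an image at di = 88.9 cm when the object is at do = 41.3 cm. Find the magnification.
M = −di/do = -2.153 (inverted image)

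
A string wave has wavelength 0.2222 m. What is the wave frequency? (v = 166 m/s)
f = v/λ = 747.1 Hz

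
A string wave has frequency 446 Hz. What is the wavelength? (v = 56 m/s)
λ = v/f = 0.1256 m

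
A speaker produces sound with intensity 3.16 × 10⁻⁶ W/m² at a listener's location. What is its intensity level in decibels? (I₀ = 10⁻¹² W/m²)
β = 10·log₁₀(I/I₀) = 65 dB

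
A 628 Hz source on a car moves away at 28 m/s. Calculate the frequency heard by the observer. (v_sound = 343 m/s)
f_obs = f·v/(v + v_s) = 580.6 Hz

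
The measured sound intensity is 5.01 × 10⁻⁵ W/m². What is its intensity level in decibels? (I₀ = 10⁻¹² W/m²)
β = 10·log₁₀(I/I₀) = 77 dB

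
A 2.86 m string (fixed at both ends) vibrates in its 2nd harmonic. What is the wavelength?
λₙ = 2L/n = 2.86 m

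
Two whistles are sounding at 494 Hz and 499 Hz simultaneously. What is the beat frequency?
5 Hz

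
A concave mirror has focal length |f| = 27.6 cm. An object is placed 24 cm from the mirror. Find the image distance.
f = +27.6 cm (concave); 1/di = 1/f − 1/do → di = -184 cm (virtual image, behind mirror)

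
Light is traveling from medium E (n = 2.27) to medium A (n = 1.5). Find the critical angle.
θc = arcsin(n₂/n₁) = 41.36°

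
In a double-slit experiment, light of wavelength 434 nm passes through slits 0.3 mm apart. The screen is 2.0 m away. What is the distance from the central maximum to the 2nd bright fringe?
y = mλL/d = 5.787 mm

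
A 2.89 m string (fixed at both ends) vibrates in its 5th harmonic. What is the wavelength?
λₙ = 2L/n = 1.156 m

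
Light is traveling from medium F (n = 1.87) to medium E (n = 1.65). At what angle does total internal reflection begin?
θc = arcsin(n₂/n₁) = 61.93°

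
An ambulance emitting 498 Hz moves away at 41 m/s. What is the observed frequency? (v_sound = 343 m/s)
f_obs = f·v/(v + v_s) = 444.8 Hz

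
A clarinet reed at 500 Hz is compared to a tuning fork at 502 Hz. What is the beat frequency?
2 Hz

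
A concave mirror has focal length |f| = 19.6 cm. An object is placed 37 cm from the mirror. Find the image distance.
f = +19.6 cm (concave); 1/di = 1/f − 1/do → di = 41.68 cm (real image, in front of mirror)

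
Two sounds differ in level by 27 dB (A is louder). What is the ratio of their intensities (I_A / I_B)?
I_A/I_B = 10^(Δβ/10) = 501.2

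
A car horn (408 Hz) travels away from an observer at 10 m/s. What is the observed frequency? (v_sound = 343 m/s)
f_obs = f·v/(v + v_s) = 396.4 Hz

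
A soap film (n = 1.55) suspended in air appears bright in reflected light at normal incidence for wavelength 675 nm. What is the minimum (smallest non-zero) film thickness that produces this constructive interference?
2nt = (m − ½)λ with m = 1 → t = (m − ½)λ/(2n) = 108.9 nm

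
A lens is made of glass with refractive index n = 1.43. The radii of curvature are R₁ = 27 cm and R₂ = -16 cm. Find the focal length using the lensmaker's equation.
1/f = (n − 1)(1/R₁ − 1/R₂) → f = 23.36 cm (converging lens)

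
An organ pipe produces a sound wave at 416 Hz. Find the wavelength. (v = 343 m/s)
λ = v/f = 0.8245 m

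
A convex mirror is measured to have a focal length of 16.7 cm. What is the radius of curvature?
R = 2|f| = 33.4 cm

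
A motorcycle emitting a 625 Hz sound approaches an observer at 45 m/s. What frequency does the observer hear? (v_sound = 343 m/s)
f_obs = f·v/(v − v_s) = 719.4 Hz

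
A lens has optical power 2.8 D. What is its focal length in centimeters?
f = 1/P = 35.71 cm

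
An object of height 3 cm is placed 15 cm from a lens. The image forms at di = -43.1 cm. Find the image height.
hi = (-di/do) × ho = 8.62 cm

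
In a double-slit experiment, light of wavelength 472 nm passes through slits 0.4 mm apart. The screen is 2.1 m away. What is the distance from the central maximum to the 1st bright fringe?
y = mλL/d = 2.478 mm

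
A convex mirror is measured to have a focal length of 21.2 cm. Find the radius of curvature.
R = 2|f| = 42.4 cm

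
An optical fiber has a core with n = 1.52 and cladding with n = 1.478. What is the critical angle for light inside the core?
θc = arcsin(n_cladding/n_core) = 76.5°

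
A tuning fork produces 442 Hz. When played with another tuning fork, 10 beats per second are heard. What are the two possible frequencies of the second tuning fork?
f₂ = 442 ± 10 Hz → 452 Hz or 432 Hz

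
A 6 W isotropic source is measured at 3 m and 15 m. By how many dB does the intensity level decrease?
Δβ = 20·log₁₀(r₂/r₁) = 13.98 dB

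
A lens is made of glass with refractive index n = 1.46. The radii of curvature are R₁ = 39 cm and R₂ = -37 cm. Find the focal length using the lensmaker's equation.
1/f = (n − 1)(1/R₁ − 1/R₂) → f = 41.28 cm (converging lens)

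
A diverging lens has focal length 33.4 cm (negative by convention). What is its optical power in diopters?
P = 1/f = -2.994 D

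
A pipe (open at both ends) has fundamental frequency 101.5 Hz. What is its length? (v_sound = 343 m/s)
L = v/(2f₁) = 1.69 m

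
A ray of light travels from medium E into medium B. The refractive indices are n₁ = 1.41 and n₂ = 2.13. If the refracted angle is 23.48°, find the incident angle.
sin θ₁ = (n₂/n₁)·sin θ₂ → θ₁ = 37°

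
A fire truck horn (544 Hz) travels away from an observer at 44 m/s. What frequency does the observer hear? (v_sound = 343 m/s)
f_obs = f·v/(v + v_s) = 482.1 Hz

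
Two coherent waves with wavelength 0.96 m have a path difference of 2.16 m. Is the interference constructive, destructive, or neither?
neither (partial) — path difference = 2.25λ, neither a whole number of wavelengths nor an odd multiple of λ/2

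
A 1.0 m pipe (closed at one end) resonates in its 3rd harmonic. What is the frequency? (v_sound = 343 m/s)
fₙ = nv/(4L) = 257.2 Hz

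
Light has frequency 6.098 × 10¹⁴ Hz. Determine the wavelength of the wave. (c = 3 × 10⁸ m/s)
λ = c/f = 492 nm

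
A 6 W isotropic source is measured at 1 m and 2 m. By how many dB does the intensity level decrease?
Δβ = 20·log₁₀(r₂/r₁) = 6.021 dB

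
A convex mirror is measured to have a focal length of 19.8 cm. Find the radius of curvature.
R = 2|f| = 39.6 cm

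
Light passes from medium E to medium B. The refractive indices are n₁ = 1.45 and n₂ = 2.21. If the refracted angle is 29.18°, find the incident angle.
sin θ₁ = (n₂/n₁)·sin θ₂ → θ₁ = 48°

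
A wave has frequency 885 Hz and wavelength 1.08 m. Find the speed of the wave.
v = fλ = 955.8 m/s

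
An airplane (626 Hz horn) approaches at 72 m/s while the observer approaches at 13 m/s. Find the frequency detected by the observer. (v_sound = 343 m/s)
f_obs = f·(v + v_o)/(v − v_s) = 822.3 Hz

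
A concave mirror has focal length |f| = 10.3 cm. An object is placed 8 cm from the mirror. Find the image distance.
f = +10.3 cm (concave); 1/di = 1/f − 1/do → di = -35.83 cm (virtual image, behind mirror)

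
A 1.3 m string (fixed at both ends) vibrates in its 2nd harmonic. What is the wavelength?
λₙ = 2L/n = 1.3 m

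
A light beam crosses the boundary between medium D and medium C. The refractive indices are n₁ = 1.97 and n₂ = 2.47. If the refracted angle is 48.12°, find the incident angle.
sin θ₁ = (n₂/n₁)·sin θ₂ → θ₁ = 68.99°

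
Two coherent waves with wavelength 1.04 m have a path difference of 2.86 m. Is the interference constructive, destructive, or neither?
neither (partial) — path difference = 2.75λ, neither a whole number of wavelengths nor an odd multiple of λ/2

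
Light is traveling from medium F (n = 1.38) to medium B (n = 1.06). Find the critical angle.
θc = arcsin(n₂/n₁) = 50.19°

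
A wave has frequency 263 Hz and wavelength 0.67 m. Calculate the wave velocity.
v = fλ = 176.2 m/s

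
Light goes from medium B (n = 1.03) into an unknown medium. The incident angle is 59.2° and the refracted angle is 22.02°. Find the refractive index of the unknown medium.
n₂ = n₁·sin θ₁ / sin θ₂ = 2.36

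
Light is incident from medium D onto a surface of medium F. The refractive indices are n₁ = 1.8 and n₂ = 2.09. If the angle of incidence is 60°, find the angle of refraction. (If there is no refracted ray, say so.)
sin θ₂ = (n₁/n₂)·sin θ₁ = 0.7459 → θ₂ = 48.23°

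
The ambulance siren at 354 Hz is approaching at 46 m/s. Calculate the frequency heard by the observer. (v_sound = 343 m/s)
f_obs = f·v/(v − v_s) = 408.8 Hz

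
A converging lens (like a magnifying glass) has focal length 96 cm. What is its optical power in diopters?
P = 1/f = 1.042 D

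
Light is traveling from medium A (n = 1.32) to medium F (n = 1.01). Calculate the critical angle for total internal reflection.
θc = arcsin(n₂/n₁) = 49.92°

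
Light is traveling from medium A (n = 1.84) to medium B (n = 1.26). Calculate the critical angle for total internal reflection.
θc = arcsin(n₂/n₁) = 43.22°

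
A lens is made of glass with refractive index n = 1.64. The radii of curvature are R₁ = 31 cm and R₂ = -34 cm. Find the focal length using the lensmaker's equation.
1/f = (n − 1)(1/R₁ − 1/R₂) → f = 25.34 cm (converging lens)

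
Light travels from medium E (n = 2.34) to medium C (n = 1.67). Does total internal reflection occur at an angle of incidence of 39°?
θc = arcsin(n₂/n₁) = 45.53°; 39° < θc, so no — the ray refracts.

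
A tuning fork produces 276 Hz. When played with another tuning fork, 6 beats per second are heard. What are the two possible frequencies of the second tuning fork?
f₂ = 276 ± 6 Hz → 282 Hz or 270 Hz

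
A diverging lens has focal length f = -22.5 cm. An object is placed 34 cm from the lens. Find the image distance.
1/di = 1/f − 1/do → di = -13.54 cm (virtual image)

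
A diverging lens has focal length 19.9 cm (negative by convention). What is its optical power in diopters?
P = 1/f = -5.025 D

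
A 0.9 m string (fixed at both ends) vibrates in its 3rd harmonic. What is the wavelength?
λₙ = 2L/n = 0.6 m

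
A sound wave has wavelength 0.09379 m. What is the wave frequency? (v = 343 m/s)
f = v/λ = 3657 Hz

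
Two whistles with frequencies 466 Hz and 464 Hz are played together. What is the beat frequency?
2 Hz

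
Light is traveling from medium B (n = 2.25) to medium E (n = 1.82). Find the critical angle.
θc = arcsin(n₂/n₁) = 53.99°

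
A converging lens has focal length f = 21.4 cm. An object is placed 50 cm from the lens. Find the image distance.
1/di = 1/f − 1/do → di = 37.41 cm (real image)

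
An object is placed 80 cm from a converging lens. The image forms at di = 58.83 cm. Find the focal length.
1/f = 1/do + 1/di → f = 33.9 cm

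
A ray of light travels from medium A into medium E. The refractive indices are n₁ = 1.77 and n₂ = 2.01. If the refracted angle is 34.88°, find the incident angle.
sin θ₁ = (n₂/n₁)·sin θ₂ → θ₁ = 40.5°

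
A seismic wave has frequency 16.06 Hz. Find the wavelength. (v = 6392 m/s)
λ = v/f = 398 m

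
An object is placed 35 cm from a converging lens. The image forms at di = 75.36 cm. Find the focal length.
1/f = 1/do + 1/di → f = 23.9 cm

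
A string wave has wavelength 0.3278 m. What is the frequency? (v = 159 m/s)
f = v/λ = 485.1 Hz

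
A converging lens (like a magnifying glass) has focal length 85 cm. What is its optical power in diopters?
P = 1/f = 1.176 D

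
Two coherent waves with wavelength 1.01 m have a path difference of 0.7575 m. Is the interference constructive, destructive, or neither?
neither (partial) — path difference = 0.75λ, neither a whole number of wavelengths nor an odd multiple of λ/2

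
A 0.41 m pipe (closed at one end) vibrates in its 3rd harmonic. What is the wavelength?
λₙ = 4L/n = 0.5467 m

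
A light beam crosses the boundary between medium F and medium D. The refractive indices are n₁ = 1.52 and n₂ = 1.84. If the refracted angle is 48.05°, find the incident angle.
sin θ₁ = (n₂/n₁)·sin θ₂ → θ₁ = 64.2°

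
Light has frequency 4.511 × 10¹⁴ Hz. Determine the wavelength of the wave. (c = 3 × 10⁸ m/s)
λ = c/f = 665 nm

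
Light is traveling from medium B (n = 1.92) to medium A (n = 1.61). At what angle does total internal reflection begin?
θc = arcsin(n₂/n₁) = 56.99°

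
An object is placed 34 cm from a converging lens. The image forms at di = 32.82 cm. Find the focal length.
1/f = 1/do + 1/di → f = 16.7 cm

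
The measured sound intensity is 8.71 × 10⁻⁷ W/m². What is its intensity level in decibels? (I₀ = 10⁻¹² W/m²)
β = 10·log₁₀(I/I₀) = 59.4 dB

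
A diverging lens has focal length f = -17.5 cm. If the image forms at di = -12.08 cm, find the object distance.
1/do = 1/f − 1/di → do = 39 cm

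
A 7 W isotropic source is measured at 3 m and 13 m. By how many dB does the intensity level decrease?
Δβ = 20·log₁₀(r₂/r₁) = 12.74 dB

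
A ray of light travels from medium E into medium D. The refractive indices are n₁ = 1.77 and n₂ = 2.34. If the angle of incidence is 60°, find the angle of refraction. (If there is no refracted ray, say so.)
sin θ₂ = (n₁/n₂)·sin θ₁ = 0.6551 → θ₂ = 40.92°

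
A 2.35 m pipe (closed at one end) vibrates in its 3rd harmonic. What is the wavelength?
λₙ = 4L/n = 3.133 m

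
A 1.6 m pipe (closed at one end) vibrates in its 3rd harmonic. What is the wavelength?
λₙ = 4L/n = 2.133 m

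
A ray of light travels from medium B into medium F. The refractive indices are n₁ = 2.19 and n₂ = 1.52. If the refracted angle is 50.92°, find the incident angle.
sin θ₁ = (n₂/n₁)·sin θ₂ → θ₁ = 32.6°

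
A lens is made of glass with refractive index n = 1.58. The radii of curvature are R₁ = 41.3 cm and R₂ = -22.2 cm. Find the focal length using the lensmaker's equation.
1/f = (n − 1)(1/R₁ − 1/R₂) → f = 24.89 cm (converging lens)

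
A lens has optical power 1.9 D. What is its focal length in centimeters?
f = 1/P = 52.63 cm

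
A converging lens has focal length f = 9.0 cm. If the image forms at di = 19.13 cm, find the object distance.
1/do = 1/f − 1/di → do = 17 cm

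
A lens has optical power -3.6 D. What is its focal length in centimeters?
f = 1/P = -27.78 cm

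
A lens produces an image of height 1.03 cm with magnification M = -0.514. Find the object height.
ho = |hi|/|M| = 2.004 cm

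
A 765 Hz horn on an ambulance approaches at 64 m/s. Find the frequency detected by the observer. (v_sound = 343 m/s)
f_obs = f·v/(v − v_s) = 940.5 Hz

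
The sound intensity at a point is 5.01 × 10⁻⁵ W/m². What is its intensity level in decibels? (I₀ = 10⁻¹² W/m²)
β = 10·log₁₀(I/I₀) = 77 dB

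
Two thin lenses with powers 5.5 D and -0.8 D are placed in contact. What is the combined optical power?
P_total = P₁ + P₂ = 4.7 D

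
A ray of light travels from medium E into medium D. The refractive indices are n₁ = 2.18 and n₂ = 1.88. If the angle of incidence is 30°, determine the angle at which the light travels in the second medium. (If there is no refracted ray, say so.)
sin θ₂ = (n₁/n₂)·sin θ₁ = 0.5798 → θ₂ = 35.44°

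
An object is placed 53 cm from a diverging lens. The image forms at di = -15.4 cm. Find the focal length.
1/f = 1/do + 1/di → f = -21.71 cm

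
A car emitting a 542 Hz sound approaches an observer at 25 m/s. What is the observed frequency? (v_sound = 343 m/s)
f_obs = f·v/(v − v_s) = 584.6 Hz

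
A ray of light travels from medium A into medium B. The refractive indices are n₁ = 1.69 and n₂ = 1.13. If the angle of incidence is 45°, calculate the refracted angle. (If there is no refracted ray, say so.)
sin θ₂ = (n₁/n₂)·sin θ₁ = 1.058 > 1, so there is no refracted ray — the light undergoes total internal reflection.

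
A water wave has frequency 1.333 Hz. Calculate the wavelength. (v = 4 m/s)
λ = v/f = 3.001 m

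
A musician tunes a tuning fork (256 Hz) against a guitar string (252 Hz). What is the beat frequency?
4 Hz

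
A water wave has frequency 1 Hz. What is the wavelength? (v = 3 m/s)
λ = v/f = 3 m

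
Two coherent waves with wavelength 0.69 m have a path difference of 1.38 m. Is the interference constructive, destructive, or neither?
constructive — path difference = 2λ, a whole number of wavelengths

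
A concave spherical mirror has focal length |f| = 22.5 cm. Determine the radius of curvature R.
R = 2|f| = 45 cm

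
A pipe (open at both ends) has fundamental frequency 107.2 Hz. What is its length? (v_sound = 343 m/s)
L = v/(2f₁) = 1.6 m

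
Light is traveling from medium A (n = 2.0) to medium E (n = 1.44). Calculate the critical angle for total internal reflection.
θc = arcsin(n₂/n₁) = 46.05°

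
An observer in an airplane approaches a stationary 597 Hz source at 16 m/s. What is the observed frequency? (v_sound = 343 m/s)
f_obs = f·(v + v_o)/v = 624.8 Hz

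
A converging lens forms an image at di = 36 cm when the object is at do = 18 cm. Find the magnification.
M = −di/do = -2 (inverted image)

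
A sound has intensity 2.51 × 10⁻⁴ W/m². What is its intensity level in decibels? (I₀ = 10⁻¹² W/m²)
β = 10·log₁₀(I/I₀) = 84 dB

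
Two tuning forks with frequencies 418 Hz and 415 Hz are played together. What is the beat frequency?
3 Hz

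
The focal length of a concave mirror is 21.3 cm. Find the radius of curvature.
R = 2|f| = 42.6 cm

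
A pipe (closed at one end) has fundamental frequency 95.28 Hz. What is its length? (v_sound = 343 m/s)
L = v/(4f₁) = 0.9 m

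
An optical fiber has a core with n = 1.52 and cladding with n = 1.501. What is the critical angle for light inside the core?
θc = arcsin(n_cladding/n_core) = 80.93°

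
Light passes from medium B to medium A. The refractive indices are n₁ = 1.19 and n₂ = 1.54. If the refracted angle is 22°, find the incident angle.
sin θ₁ = (n₂/n₁)·sin θ₂ → θ₁ = 29°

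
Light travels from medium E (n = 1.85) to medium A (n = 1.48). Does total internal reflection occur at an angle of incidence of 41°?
θc = arcsin(n₂/n₁) = 53.13°; 41° < θc, so no — the ray refracts.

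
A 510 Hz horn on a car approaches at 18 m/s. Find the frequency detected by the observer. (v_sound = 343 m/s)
f_obs = f·v/(v − v_s) = 538.2 Hz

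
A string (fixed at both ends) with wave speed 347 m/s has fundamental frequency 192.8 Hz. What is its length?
L = v/(2f₁) = 0.8999 m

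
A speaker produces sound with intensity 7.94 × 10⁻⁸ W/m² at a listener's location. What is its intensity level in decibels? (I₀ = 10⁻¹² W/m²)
β = 10·log₁₀(I/I₀) = 49 dB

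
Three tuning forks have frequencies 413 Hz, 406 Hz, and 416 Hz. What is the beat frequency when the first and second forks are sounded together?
7 Hz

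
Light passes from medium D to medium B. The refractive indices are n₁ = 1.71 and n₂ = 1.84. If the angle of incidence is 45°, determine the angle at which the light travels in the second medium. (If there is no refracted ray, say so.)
sin θ₂ = (n₁/n₂)·sin θ₁ = 0.6571 → θ₂ = 41.08°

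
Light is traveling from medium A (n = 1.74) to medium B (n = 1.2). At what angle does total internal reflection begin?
θc = arcsin(n₂/n₁) = 43.6°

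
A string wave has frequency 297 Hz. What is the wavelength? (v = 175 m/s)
λ = v/f = 0.5892 m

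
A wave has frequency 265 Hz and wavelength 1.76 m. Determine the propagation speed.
v = fλ = 466.4 m/s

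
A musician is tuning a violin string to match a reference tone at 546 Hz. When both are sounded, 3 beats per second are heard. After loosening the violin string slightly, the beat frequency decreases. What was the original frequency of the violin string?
549 Hz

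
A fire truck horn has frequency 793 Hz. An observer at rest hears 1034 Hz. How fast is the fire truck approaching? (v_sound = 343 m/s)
v_s = v·(1 − f/f_obs) = 79.94 m/s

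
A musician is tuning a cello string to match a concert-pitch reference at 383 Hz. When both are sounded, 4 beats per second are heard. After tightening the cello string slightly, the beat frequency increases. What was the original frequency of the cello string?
387 Hz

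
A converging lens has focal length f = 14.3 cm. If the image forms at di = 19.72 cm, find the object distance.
1/do = 1/f − 1/di → do = 52.03 cm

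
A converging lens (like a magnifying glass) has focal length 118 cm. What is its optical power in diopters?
P = 1/f = 0.8475 D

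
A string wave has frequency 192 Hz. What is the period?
T = 1/f = 0.005208 s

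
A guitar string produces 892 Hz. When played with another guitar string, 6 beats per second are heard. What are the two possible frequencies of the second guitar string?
f₂ = 892 ± 6 Hz → 898 Hz or 886 Hz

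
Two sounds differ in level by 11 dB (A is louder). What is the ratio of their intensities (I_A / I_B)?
I_A/I_B = 10^(Δβ/10) = 12.59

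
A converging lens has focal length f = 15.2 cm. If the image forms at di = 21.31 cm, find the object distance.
1/do = 1/f − 1/di → do = 53.01 cm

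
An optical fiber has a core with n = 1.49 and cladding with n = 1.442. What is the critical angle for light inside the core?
θc = arcsin(n_cladding/n_core) = 75.42°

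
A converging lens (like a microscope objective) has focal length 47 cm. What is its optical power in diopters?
P = 1/f = 2.128 D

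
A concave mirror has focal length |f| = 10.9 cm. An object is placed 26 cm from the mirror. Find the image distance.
f = +10.9 cm (concave); 1/di = 1/f − 1/do → di = 18.77 cm (real image, in front of mirror)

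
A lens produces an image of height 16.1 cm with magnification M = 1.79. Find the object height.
ho = |hi|/|M| = 8.994 cm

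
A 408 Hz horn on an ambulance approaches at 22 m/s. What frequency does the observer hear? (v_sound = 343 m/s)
f_obs = f·v/(v − v_s) = 436 Hz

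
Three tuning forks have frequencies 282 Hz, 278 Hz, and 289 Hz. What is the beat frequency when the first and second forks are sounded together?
4 Hz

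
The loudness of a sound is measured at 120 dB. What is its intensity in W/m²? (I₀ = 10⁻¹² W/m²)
I = I₀·10^(β/10) = 1.00 × 10⁰ W/m²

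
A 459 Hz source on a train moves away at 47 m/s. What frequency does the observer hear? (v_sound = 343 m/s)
f_obs = f·v/(v + v_s) = 403.7 Hz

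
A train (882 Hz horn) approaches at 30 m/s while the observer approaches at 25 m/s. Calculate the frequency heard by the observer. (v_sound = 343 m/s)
f_obs = f·(v + v_o)/(v − v_s) = 1037 Hz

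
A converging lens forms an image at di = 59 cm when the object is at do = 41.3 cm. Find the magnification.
M = −di/do = -1.429 (inverted image)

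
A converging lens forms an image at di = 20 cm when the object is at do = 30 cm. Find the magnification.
M = −di/do = -0.6667 (inverted image)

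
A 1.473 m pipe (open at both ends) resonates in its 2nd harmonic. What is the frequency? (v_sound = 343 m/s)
fₙ = nv/(2L) = 232.9 Hz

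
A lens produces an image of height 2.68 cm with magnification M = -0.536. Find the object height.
ho = |hi|/|M| = 5 cm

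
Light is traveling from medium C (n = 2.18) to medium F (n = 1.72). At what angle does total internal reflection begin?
θc = arcsin(n₂/n₁) = 52.09°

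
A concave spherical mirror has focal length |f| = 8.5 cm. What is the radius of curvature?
R = 2|f| = 17 cm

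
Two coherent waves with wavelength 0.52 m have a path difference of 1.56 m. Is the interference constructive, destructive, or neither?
constructive — path difference = 3λ, a whole number of wavelengths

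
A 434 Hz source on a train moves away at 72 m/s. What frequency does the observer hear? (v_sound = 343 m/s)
f_obs = f·v/(v + v_s) = 358.7 Hz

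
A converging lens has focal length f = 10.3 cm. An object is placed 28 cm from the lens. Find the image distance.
1/di = 1/f − 1/do → di = 16.29 cm (real image)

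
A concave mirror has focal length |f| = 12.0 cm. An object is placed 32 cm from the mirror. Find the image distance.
f = +12.0 cm (concave); 1/di = 1/f − 1/do → di = 19.2 cm (real image, in front of mirror)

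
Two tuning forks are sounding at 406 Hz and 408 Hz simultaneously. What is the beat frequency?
2 Hz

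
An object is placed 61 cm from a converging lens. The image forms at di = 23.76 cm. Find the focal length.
1/f = 1/do + 1/di → f = 17.1 cm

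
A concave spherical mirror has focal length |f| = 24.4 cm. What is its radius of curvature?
R = 2|f| = 48.8 cm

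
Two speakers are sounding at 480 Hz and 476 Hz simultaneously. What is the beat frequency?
4 Hz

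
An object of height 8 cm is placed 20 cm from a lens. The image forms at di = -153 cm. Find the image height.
hi = (-di/do) × ho = 61.2 cm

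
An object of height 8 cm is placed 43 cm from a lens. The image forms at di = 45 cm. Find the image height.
hi = (-di/do) × ho = -8.372 cm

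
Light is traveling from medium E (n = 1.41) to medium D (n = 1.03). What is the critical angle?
θc = arcsin(n₂/n₁) = 46.93°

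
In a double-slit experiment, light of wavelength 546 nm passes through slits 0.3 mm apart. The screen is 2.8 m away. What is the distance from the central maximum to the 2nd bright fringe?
y = mλL/d = 10.19 mm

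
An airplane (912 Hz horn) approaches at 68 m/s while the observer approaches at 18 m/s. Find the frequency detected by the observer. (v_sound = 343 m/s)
f_obs = f·(v + v_o)/(v − v_s) = 1197 Hz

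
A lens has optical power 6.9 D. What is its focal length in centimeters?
f = 1/P = 14.49 cm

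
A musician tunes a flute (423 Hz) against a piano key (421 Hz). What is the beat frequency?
2 Hz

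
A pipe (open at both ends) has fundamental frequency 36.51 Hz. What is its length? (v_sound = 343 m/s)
L = v/(2f₁) = 4.697 m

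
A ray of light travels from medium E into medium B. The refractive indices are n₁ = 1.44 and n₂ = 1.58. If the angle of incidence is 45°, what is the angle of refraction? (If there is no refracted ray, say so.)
sin θ₂ = (n₁/n₂)·sin θ₁ = 0.6445 → θ₂ = 40.12°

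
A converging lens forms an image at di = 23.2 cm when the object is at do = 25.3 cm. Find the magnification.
M = −di/do = -0.917 (inverted image)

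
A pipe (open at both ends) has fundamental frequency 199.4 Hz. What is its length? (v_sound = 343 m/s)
L = v/(2f₁) = 0.8601 m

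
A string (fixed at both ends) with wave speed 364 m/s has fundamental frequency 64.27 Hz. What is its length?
L = v/(2f₁) = 2.832 m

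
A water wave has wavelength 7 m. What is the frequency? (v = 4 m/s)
f = v/λ = 0.5714 Hz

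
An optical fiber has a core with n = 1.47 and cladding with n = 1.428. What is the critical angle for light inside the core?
θc = arcsin(n_cladding/n_core) = 76.27°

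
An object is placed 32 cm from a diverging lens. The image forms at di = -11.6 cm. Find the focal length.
1/f = 1/do + 1/di → f = -18.2 cm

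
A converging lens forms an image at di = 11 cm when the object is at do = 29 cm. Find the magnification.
M = −di/do = -0.3793 (inverted image)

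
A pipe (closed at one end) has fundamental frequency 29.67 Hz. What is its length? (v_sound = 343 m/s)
L = v/(4f₁) = 2.89 m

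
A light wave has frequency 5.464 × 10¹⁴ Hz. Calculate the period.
T = 1/f = 1.830 × 10⁻¹⁵ s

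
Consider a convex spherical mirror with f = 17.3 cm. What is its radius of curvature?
R = 2|f| = 34.6 cm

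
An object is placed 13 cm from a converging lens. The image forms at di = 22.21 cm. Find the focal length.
1/f = 1/do + 1/di → f = 8.2 cm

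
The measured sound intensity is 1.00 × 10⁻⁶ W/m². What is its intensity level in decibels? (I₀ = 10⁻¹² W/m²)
β = 10·log₁₀(I/I₀) = 60 dB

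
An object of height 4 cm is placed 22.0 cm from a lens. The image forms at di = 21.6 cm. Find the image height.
hi = (-di/do) × ho = -3.927 cm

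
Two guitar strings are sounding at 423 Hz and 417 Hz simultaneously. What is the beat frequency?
6 Hz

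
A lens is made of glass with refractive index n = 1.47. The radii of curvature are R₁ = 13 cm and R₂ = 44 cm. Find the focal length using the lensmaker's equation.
1/f = (n − 1)(1/R₁ − 1/R₂) → f = 39.26 cm (converging lens)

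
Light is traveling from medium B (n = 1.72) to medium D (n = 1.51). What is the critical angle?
θc = arcsin(n₂/n₁) = 61.39°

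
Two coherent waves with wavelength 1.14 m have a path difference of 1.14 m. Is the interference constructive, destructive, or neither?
constructive — path difference = 1λ, a whole number of wavelengths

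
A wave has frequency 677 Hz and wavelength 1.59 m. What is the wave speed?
v = fλ = 1076 m/s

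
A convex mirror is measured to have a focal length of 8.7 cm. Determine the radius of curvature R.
R = 2|f| = 17.4 cm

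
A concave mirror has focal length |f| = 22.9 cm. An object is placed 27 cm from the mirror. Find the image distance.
f = +22.9 cm (concave); 1/di = 1/f − 1/do → di = 150.8 cm (real image, in front of mirror)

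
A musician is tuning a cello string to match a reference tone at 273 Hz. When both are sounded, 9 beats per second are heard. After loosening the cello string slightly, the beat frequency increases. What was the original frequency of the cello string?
264 Hz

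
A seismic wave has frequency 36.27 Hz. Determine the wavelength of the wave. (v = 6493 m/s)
λ = v/f = 179 m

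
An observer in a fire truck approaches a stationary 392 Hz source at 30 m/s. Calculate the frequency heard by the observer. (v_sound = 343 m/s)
f_obs = f·(v + v_o)/v = 426.3 Hz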